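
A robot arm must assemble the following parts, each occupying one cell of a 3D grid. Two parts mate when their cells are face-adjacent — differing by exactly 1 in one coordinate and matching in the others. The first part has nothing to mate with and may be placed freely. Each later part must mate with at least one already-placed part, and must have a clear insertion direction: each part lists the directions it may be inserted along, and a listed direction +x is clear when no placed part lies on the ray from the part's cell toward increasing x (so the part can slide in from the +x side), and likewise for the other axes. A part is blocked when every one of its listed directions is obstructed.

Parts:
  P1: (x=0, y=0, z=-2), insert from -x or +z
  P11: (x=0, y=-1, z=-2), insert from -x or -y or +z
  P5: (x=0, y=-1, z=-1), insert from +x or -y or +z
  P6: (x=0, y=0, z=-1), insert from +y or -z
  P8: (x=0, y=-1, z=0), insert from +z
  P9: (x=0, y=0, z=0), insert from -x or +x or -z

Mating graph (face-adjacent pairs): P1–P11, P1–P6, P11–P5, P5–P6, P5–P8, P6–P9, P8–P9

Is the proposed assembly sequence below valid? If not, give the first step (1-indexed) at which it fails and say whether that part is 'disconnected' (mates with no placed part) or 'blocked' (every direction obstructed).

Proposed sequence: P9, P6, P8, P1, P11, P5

Valid

1. P9@(0, 0, 0) [-x clear] — {P9}
2. P6@(0, 0, -1) [+y clear] — {P6, P9}
3. P8@(0, -1, 0) [+z clear] — {P6, P8, P9}
4. P1@(0, 0, -2) [-x clear] — {P1, P6, P8, P9}
5. P11@(0, -1, -2) [-x clear] — {P1, P11, P6, P8, P9}
6. P5@(0, -1, -1) [+x clear] — {P1, P11, P5, P6, P8, P9}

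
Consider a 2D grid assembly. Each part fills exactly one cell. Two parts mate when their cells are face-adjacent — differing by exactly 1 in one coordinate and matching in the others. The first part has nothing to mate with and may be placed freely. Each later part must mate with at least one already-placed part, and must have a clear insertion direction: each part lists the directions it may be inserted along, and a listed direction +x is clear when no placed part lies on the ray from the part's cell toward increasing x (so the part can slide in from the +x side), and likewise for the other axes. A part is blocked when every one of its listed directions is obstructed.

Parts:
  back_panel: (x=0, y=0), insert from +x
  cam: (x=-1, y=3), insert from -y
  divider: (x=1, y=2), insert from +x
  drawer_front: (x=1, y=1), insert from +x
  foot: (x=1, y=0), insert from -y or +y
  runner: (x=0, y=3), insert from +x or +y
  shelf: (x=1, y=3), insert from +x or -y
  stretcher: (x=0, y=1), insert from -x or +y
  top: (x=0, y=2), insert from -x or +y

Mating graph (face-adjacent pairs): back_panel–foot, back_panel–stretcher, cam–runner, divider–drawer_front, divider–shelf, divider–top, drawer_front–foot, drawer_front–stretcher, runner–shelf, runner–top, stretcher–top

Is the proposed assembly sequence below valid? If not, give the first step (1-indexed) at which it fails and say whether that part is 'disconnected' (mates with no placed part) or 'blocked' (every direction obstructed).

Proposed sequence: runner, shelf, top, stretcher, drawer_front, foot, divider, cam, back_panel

Invalid at step 9 (blocked)

1. runner@(0, 3) [+x clear] — {runner}
2. shelf@(1, 3) [+x clear] — {runner, shelf}
3. top@(0, 2) [-x clear] — {runner, shelf, top}
4. stretcher@(0, 1) [-x clear] — {runner, shelf, stretcher, top}
5. drawer_front@(1, 1) [+x clear] — {drawer_front, runner, shelf, stretcher, top}
6. foot@(1, 0) [-y clear] — {drawer_front, foot, runner, shelf, stretcher, top}
7. divider@(1, 2) [+x clear] — {divider, drawer_front, foot, runner, shelf, stretcher, top}
8. cam@(-1, 3) [-y clear] — {cam, divider, drawer_front, foot, runner, shelf, stretcher, top}
9. back_panel@(0, 0) — +x all obstructed ⇒ blocked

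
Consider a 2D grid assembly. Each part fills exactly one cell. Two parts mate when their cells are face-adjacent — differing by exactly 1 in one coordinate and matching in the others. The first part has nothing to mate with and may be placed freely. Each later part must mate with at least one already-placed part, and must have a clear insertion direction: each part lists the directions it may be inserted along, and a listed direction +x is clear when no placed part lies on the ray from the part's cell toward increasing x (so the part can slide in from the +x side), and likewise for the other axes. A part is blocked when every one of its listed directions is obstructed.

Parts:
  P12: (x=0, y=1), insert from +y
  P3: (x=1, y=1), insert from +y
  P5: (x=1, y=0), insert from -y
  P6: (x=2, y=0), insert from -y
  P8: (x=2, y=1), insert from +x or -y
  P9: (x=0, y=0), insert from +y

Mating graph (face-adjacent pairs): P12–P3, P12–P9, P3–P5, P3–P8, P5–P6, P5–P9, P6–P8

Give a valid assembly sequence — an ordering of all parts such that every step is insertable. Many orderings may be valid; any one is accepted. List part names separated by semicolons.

P6; P8; P3; P5; P9; P12

1. P6@(2, 0) [-y clear] — {P6}
2. P8@(2, 1) [+x clear] — {P6, P8}
3. P3@(1, 1) [+y clear] — {P3, P6, P8}
4. P5@(1, 0) [-y clear] — {P3, P5, P6, P8}
5. P9@(0, 0) [+y clear] — {P3, P5, P6, P8, P9}
6. P12@(0, 1) [+y clear] — {P12, P3, P5, P6, P8, P9}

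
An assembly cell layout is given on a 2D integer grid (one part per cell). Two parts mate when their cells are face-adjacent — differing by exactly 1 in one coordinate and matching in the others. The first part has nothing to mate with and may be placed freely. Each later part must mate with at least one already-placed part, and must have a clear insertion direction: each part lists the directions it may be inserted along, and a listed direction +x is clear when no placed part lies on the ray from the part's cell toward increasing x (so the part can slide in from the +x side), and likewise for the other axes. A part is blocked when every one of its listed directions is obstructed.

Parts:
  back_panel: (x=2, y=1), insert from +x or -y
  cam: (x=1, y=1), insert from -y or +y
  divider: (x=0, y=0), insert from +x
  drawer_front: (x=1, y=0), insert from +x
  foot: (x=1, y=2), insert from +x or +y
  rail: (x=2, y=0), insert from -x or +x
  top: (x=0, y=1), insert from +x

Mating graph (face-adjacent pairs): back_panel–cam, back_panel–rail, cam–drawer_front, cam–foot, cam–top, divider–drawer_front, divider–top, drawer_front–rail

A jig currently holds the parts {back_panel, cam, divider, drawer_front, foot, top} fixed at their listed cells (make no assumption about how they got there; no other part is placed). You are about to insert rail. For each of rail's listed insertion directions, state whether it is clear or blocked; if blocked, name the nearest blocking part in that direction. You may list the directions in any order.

+x: clear; -x: blocked by drawer_front

-x: nearest on ray is drawer_front@(1, 0) ⇒ blocked
+x: ray from rail(2, 0) has no placed part ⇒ clear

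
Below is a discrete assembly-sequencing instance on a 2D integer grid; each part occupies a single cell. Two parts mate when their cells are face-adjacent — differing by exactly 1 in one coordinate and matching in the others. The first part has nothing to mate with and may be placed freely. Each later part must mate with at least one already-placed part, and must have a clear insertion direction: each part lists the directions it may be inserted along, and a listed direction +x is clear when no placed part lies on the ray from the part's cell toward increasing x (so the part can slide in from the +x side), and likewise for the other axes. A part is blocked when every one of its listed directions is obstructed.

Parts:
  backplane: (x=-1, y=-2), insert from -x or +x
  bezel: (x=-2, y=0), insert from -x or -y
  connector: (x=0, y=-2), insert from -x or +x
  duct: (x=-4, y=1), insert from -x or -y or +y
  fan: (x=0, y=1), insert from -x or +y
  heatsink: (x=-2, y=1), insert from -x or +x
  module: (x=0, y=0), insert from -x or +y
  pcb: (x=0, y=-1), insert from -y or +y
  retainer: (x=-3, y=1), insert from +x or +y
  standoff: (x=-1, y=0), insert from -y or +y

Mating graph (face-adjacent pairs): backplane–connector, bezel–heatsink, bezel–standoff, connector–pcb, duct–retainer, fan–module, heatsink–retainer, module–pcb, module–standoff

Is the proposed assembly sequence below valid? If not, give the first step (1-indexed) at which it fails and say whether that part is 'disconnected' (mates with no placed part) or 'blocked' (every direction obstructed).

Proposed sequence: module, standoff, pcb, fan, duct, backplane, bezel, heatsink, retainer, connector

1. module@(0, 0) [-x clear] — {module}
2. standoff@(-1, 0) [-y clear] — {module, standoff}
3. pcb@(0, -1) [-y clear] — {module, pcb, standoff}
4. fan@(0, 1) [-x clear] — {fan, module, pcb, standoff}
5. duct@(-4, 1) — no placed neighbour ⇒ disconnected

Invalid at step 5 (disconnected)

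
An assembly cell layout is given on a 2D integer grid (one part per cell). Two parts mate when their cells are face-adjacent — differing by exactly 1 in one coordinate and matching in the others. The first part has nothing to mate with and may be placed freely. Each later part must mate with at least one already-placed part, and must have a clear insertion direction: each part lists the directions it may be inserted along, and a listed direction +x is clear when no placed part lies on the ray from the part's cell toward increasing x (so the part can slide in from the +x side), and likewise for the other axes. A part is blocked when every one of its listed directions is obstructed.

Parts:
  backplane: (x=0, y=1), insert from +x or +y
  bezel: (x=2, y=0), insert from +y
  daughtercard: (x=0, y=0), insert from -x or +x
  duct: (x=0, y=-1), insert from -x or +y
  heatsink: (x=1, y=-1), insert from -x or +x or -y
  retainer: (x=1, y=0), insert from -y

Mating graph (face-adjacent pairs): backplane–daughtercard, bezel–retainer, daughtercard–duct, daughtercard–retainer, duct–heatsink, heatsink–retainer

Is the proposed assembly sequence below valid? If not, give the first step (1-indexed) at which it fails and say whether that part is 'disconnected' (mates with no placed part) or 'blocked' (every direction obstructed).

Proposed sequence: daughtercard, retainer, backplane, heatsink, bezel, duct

Valid

1. daughtercard@(0, 0) [-x clear] — {daughtercard}
2. retainer@(1, 0) [-y clear] — {daughtercard, retainer}
3. backplane@(0, 1) [+x clear] — {backplane, daughtercard, retainer}
4. heatsink@(1, -1) [-x clear] — {backplane, daughtercard, heatsink, retainer}
5. bezel@(2, 0) [+y clear] — {backplane, bezel, daughtercard, heatsink, retainer}
6. duct@(0, -1) [-x clear] — {backplane, bezel, daughtercard, duct, heatsink, retainer}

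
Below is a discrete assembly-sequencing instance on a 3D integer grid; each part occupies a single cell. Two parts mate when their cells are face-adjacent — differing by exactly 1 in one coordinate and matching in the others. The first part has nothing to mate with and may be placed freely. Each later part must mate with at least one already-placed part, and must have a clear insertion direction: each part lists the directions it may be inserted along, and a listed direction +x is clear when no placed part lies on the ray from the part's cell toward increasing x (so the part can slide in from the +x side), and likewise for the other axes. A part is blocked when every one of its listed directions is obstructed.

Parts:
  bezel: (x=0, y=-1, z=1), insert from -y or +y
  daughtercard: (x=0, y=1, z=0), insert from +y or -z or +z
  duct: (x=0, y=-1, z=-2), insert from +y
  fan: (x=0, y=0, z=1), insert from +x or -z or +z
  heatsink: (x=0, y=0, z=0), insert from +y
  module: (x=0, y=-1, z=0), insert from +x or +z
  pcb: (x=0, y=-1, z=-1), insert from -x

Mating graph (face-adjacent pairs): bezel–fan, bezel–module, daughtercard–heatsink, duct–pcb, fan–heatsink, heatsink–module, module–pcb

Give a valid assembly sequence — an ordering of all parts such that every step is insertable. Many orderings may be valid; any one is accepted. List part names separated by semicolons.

pcb; duct; module; heatsink; daughtercard; bezel; fan

1. pcb@(0, -1, -1) [-x clear] — {pcb}
2. duct@(0, -1, -2) [+y clear] — {duct, pcb}
3. module@(0, -1, 0) [+x clear] — {duct, module, pcb}
4. heatsink@(0, 0, 0) [+y clear] — {duct, heatsink, module, pcb}
5. daughtercard@(0, 1, 0) [+y clear] — {daughtercard, duct, heatsink, module, pcb}
6. bezel@(0, -1, 1) [-y clear] — {bezel, daughtercard, duct, heatsink, module, pcb}
7. fan@(0, 0, 1) [+x clear] — {bezel, daughtercard, duct, fan, heatsink, module, pcb}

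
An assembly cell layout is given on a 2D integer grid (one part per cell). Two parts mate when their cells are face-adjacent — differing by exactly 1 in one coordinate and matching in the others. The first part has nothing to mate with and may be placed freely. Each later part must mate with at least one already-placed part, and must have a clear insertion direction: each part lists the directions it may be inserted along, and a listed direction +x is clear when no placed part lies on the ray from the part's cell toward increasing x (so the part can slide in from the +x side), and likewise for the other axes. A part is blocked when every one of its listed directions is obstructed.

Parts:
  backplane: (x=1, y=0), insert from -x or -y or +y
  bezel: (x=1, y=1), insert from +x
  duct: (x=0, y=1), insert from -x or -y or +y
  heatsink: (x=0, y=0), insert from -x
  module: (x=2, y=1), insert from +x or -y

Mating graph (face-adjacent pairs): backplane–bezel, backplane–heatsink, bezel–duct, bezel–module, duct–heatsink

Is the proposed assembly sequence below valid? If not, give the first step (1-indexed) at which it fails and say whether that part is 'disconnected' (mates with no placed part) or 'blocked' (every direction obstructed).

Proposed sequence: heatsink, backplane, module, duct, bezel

1. heatsink@(0, 0) [-x clear] — {heatsink}
2. backplane@(1, 0) [-y clear] — {backplane, heatsink}
3. module@(2, 1) — no placed neighbour ⇒ disconnected

Invalid at step 3 (disconnected)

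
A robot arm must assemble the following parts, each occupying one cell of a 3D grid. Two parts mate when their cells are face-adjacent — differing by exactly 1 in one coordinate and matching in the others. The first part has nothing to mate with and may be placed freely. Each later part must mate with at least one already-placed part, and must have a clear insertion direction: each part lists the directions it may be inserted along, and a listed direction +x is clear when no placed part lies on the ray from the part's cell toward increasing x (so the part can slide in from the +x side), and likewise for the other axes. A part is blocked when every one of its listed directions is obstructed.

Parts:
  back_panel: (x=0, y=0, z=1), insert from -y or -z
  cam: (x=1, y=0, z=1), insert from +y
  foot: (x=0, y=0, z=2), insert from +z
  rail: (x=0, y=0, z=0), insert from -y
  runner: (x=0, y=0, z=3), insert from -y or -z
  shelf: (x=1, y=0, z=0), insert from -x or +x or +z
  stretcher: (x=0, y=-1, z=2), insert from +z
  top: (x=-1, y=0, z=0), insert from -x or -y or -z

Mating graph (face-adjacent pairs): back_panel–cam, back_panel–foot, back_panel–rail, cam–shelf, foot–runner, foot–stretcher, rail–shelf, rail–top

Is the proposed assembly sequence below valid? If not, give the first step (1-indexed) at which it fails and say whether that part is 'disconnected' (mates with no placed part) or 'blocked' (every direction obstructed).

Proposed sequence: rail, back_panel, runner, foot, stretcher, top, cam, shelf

1. rail@(0, 0, 0) [-y clear] — {rail}
2. back_panel@(0, 0, 1) [-y clear] — {back_panel, rail}
3. runner@(0, 0, 3) — no placed neighbour ⇒ disconnected

Invalid at step 3 (disconnected)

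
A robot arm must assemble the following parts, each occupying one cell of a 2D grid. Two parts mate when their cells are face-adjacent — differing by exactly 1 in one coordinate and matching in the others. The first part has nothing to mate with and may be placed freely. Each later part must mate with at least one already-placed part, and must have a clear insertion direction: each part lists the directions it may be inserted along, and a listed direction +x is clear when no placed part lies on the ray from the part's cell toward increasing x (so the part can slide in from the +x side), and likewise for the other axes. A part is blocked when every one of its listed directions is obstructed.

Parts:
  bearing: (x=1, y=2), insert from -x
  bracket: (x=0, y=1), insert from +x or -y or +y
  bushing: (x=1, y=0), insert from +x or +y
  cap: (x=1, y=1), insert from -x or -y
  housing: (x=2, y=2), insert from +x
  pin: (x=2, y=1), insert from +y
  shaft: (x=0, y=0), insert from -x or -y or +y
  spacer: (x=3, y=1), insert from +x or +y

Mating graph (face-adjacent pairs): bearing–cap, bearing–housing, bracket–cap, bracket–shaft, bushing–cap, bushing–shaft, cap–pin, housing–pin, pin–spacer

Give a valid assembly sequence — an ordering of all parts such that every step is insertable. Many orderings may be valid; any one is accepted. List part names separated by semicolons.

1. pin@(2, 1) [+y clear] — {pin}
2. cap@(1, 1) [-x clear] — {cap, pin}
3. bushing@(1, 0) [+x clear] — {bushing, cap, pin}
4. spacer@(3, 1) [+x clear] — {bushing, cap, pin, spacer}
5. bracket@(0, 1) [-y clear] — {bracket, bushing, cap, pin, spacer}
6. bearing@(1, 2) [-x clear] — {bearing, bracket, bushing, cap, pin, spacer}
7. housing@(2, 2) [+x clear] — {bearing, bracket, bushing, cap, housing, pin, spacer}
8. shaft@(0, 0) [-x clear] — {bearing, bracket, bushing, cap, housing, pin, shaft, spacer}

pin; cap; bushing; spacer; bracket; bearing; housing; shaft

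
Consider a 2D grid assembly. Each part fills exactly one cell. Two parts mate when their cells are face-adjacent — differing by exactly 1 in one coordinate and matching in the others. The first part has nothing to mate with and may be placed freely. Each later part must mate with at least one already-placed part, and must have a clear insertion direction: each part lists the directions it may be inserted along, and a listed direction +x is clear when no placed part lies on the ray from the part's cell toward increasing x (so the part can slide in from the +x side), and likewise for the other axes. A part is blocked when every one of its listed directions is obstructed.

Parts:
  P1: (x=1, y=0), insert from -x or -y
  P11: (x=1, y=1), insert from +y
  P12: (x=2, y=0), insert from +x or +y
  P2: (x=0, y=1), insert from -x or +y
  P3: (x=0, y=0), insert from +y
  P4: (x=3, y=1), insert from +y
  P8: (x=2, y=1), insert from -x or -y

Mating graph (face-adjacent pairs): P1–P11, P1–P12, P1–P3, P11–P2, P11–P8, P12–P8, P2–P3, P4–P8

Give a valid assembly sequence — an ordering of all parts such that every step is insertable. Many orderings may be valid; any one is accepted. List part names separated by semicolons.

1. P1@(1, 0) [-x clear] — {P1}
2. P12@(2, 0) [+x clear] — {P1, P12}
3. P8@(2, 1) [-x clear] — {P1, P12, P8}
4. P4@(3, 1) [+y clear] — {P1, P12, P4, P8}
5. P3@(0, 0) [+y clear] — {P1, P12, P3, P4, P8}
6. P2@(0, 1) [-x clear] — {P1, P12, P2, P3, P4, P8}
7. P11@(1, 1) [+y clear] — {P1, P11, P12, P2, P3, P4, P8}

P1; P12; P8; P4; P3; P2; P11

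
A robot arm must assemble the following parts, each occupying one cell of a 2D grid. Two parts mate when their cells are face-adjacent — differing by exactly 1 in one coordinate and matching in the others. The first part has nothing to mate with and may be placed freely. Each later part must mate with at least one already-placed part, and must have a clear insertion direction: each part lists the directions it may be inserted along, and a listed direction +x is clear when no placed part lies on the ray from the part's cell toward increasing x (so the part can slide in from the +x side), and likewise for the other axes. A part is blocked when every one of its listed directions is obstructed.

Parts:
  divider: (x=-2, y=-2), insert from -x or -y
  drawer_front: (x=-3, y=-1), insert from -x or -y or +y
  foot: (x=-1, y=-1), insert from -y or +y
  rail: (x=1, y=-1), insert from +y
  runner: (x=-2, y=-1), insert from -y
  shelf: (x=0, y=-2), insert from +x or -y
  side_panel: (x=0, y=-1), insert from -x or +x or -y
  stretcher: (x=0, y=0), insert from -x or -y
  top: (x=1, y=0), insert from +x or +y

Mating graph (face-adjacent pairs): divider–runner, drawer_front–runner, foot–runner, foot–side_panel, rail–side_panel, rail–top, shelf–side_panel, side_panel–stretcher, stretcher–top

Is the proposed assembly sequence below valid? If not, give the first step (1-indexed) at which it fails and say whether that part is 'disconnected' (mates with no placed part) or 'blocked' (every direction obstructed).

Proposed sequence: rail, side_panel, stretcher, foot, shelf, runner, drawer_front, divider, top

1. rail@(1, -1) [+y clear] — {rail}
2. side_panel@(0, -1) [-x clear] — {rail, side_panel}
3. stretcher@(0, 0) [-x clear] — {rail, side_panel, stretcher}
4. foot@(-1, -1) [-y clear] — {foot, rail, side_panel, stretcher}
5. shelf@(0, -2) [+x clear] — {foot, rail, shelf, side_panel, stretcher}
6. runner@(-2, -1) [-y clear] — {foot, rail, runner, shelf, side_panel, stretcher}
7. drawer_front@(-3, -1) [-x clear] — {drawer_front, foot, rail, runner, shelf, side_panel, stretcher}
8. divider@(-2, -2) [-x clear] — {divider, drawer_front, foot, rail, runner, shelf, side_panel, stretcher}
9. top@(1, 0) [+x clear] — {divider, drawer_front, foot, rail, runner, shelf, side_panel, stretcher, top}

Valid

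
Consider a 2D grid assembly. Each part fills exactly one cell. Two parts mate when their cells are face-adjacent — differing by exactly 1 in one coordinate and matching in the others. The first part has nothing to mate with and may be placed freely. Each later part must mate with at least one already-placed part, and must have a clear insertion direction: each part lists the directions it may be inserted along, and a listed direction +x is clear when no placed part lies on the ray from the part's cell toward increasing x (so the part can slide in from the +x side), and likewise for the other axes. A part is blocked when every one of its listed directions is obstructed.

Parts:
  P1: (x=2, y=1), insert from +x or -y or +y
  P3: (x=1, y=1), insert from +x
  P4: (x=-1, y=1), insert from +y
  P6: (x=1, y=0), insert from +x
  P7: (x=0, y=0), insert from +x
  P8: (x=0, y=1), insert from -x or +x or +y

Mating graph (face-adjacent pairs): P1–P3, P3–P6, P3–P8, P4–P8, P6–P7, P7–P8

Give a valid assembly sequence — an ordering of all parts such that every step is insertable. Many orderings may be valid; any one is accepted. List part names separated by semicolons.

1. P3@(1, 1) [+x clear] — {P3}
2. P1@(2, 1) [+x clear] — {P1, P3}
3. P8@(0, 1) [-x clear] — {P1, P3, P8}
4. P7@(0, 0) [+x clear] — {P1, P3, P7, P8}
5. P6@(1, 0) [+x clear] — {P1, P3, P6, P7, P8}
6. P4@(-1, 1) [+y clear] — {P1, P3, P4, P6, P7, P8}

P3; P1; P8; P7; P6; P4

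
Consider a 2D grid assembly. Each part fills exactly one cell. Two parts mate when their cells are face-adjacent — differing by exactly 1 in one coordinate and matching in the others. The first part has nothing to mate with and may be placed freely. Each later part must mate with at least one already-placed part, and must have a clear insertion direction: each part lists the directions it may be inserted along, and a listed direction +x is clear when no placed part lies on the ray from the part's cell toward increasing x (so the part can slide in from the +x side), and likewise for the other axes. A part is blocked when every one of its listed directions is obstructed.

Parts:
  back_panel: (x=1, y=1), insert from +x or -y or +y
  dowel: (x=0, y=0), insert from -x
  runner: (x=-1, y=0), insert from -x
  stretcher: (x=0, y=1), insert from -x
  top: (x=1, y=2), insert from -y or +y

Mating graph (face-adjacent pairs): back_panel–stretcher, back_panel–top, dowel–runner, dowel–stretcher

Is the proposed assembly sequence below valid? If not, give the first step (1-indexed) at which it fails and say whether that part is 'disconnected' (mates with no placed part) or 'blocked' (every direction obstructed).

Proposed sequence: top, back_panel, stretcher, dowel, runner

Valid

1. top@(1, 2) [-y clear] — {top}
2. back_panel@(1, 1) [+x clear] — {back_panel, top}
3. stretcher@(0, 1) [-x clear] — {back_panel, stretcher, top}
4. dowel@(0, 0) [-x clear] — {back_panel, dowel, stretcher, top}
5. runner@(-1, 0) [-x clear] — {back_panel, dowel, runner, stretcher, top}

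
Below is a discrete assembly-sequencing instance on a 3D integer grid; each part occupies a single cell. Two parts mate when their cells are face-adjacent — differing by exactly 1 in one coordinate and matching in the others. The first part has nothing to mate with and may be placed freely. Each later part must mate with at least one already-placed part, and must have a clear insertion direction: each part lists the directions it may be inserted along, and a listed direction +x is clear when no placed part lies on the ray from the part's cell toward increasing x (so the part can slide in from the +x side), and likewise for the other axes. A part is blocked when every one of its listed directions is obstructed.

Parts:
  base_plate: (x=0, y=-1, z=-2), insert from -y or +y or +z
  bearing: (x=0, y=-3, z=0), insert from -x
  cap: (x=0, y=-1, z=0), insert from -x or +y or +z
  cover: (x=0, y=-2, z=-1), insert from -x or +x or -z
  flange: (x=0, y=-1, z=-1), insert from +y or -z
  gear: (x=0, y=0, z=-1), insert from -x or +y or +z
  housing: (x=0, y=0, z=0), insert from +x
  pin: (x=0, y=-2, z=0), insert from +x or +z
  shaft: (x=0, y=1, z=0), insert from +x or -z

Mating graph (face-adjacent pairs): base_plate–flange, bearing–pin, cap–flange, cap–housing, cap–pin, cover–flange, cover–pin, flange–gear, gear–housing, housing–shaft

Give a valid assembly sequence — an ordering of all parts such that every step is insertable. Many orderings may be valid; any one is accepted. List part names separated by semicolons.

1. flange@(0, -1, -1) [+y clear] — {flange}
2. gear@(0, 0, -1) [-x clear] — {flange, gear}
3. cover@(0, -2, -1) [-x clear] — {cover, flange, gear}
4. pin@(0, -2, 0) [+x clear] — {cover, flange, gear, pin}
5. cap@(0, -1, 0) [-x clear] — {cap, cover, flange, gear, pin}
6. base_plate@(0, -1, -2) [-y clear] — {base_plate, cap, cover, flange, gear, pin}
7. bearing@(0, -3, 0) [-x clear] — {base_plate, bearing, cap, cover, flange, gear, pin}
8. housing@(0, 0, 0) [+x clear] — {base_plate, bearing, cap, cover, flange, gear, housing, pin}
9. shaft@(0, 1, 0) [+x clear] — {base_plate, bearing, cap, cover, flange, gear, housing, pin, shaft}

flange; gear; cover; pin; cap; base_plate; bearing; housing; shaft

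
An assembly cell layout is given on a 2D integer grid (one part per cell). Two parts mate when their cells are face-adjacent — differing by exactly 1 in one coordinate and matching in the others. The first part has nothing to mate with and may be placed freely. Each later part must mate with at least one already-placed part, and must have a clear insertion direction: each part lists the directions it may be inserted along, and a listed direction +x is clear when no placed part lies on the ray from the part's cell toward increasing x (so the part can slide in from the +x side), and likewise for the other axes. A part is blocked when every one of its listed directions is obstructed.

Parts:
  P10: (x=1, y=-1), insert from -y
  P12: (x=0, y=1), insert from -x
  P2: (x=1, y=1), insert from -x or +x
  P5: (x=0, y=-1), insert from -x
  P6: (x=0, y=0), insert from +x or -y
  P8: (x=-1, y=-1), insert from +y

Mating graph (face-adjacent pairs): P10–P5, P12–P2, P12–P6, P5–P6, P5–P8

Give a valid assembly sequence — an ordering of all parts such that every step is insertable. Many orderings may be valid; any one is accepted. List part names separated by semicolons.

P10; P5; P6; P8; P12; P2

1. P10@(1, -1) [-y clear] — {P10}
2. P5@(0, -1) [-x clear] — {P10, P5}
3. P6@(0, 0) [+x clear] — {P10, P5, P6}
4. P8@(-1, -1) [+y clear] — {P10, P5, P6, P8}
5. P12@(0, 1) [-x clear] — {P10, P12, P5, P6, P8}
6. P2@(1, 1) [+x clear] — {P10, P12, P2, P5, P6, P8}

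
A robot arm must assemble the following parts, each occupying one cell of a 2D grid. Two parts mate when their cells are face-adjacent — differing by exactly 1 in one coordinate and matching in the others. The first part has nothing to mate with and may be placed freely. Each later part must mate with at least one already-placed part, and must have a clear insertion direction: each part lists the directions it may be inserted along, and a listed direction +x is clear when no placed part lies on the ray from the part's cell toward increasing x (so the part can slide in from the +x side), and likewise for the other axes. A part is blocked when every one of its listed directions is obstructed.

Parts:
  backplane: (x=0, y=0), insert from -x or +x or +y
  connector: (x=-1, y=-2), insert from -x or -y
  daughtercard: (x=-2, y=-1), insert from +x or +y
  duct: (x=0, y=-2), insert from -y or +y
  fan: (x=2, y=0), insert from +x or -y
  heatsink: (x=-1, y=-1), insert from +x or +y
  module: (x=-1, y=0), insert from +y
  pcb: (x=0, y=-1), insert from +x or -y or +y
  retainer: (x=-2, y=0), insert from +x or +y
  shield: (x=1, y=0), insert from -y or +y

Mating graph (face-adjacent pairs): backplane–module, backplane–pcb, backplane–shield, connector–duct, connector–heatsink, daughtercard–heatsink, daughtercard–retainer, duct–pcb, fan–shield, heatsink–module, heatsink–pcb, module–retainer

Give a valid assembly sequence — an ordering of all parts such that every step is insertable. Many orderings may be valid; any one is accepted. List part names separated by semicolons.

heatsink; daughtercard; retainer; pcb; backplane; shield; fan; duct; connector; module

1. heatsink@(-1, -1) [+x clear] — {heatsink}
2. daughtercard@(-2, -1) [+y clear] — {daughtercard, heatsink}
3. retainer@(-2, 0) [+x clear] — {daughtercard, heatsink, retainer}
4. pcb@(0, -1) [+x clear] — {daughtercard, heatsink, pcb, retainer}
5. backplane@(0, 0) [+x clear] — {backplane, daughtercard, heatsink, pcb, retainer}
6. shield@(1, 0) [-y clear] — {backplane, daughtercard, heatsink, pcb, retainer, shield}
7. fan@(2, 0) [+x clear] — {backplane, daughtercard, fan, heatsink, pcb, retainer, shield}
8. duct@(0, -2) [-y clear] — {backplane, daughtercard, duct, fan, heatsink, pcb, retainer, shield}
9. connector@(-1, -2) [-x clear] — {backplane, connector, daughtercard, duct, fan, heatsink, pcb, retainer, shield}
10. module@(-1, 0) [+y clear] — {backplane, connector, daughtercard, duct, fan, heatsink, module, pcb, retainer, shield}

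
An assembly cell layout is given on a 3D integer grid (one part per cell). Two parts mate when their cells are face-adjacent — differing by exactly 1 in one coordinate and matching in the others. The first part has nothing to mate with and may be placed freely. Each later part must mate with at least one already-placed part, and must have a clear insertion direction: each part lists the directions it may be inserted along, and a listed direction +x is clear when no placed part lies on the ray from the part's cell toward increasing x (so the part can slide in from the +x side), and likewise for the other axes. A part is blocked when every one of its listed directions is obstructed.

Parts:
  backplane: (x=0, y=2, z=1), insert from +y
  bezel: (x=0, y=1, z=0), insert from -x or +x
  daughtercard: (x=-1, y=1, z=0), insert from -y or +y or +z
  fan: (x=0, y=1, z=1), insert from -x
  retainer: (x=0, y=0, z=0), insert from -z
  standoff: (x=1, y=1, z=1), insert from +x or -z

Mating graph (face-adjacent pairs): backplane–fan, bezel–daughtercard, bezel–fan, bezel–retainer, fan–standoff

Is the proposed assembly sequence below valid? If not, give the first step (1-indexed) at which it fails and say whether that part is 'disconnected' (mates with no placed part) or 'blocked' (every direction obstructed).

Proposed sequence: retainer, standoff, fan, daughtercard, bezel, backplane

1. retainer@(0, 0, 0) [-z clear] — {retainer}
2. standoff@(1, 1, 1) — no placed neighbour ⇒ disconnected

Invalid at step 2 (disconnected)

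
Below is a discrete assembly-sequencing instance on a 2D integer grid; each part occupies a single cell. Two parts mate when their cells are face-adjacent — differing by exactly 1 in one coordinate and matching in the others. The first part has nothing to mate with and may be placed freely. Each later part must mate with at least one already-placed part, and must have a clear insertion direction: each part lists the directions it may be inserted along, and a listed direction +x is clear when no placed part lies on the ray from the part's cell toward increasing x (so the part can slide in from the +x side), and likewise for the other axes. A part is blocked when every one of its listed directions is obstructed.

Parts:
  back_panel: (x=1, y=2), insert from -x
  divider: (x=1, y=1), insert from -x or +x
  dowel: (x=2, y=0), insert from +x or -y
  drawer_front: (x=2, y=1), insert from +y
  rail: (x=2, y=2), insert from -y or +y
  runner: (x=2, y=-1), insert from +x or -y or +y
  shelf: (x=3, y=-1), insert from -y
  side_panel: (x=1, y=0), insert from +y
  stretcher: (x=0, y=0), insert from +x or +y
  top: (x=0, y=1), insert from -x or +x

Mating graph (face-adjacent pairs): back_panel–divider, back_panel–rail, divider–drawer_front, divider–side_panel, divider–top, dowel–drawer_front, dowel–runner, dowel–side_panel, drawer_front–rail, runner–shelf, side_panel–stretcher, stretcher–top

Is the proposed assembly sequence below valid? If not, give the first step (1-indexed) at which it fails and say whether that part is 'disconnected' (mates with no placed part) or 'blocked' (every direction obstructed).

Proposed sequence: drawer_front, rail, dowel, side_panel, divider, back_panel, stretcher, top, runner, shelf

1. drawer_front@(2, 1) [+y clear] — {drawer_front}
2. rail@(2, 2) [+y clear] — {drawer_front, rail}
3. dowel@(2, 0) [+x clear] — {dowel, drawer_front, rail}
4. side_panel@(1, 0) [+y clear] — {dowel, drawer_front, rail, side_panel}
5. divider@(1, 1) [-x clear] — {divider, dowel, drawer_front, rail, side_panel}
6. back_panel@(1, 2) [-x clear] — {back_panel, divider, dowel, drawer_front, rail, side_panel}
7. stretcher@(0, 0) [+y clear] — {back_panel, divider, dowel, drawer_front, rail, side_panel, stretcher}
8. top@(0, 1) [-x clear] — {back_panel, divider, dowel, drawer_front, rail, side_panel, stretcher, top}
9. runner@(2, -1) [+x clear] — {back_panel, divider, dowel, drawer_front, rail, runner, side_panel, stretcher, top}
10. shelf@(3, -1) [-y clear] — {back_panel, divider, dowel, drawer_front, rail, runner, shelf, side_panel, stretcher, top}

Valid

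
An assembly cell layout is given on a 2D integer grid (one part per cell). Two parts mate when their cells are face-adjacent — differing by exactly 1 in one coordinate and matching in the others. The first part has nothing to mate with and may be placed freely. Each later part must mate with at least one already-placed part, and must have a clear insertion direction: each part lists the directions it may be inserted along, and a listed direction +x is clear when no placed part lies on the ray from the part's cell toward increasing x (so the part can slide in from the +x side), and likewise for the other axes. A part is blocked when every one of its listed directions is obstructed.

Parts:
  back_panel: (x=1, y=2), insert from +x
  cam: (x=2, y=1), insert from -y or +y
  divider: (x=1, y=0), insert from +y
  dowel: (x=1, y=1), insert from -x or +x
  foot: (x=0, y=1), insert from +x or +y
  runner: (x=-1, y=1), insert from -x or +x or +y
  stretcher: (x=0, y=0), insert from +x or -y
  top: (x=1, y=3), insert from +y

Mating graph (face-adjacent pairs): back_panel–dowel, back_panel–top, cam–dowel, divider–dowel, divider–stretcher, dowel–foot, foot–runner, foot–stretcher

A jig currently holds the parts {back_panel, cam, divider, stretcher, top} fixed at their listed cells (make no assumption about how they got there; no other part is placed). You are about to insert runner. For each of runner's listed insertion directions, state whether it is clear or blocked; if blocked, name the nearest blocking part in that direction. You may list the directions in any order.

+x: blocked by cam; +y: clear; -x: clear

-x: ray from runner(-1, 1) has no placed part ⇒ clear
+x: nearest on ray is cam@(2, 1) ⇒ blocked
+y: ray from runner(-1, 1) has no placed part ⇒ clear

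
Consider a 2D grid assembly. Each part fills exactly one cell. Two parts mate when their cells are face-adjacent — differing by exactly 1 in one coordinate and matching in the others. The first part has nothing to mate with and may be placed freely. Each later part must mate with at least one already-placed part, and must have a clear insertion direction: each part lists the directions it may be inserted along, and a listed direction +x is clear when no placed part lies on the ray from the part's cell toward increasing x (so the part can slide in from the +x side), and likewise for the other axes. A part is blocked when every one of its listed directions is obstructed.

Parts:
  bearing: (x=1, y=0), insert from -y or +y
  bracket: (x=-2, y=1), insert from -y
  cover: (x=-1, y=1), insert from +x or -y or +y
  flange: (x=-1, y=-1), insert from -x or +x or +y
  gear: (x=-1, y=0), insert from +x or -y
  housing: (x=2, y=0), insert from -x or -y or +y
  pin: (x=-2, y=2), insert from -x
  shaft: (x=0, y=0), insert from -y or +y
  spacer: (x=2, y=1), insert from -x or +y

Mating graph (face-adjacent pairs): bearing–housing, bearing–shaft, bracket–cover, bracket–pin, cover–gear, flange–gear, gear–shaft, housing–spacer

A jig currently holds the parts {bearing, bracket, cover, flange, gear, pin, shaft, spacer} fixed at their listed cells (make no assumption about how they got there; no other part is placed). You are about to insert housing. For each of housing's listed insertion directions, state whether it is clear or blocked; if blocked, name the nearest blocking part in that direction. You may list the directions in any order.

-x: nearest on ray is bearing@(1, 0) ⇒ blocked
-y: ray from housing(2, 0) has no placed part ⇒ clear
+y: nearest on ray is spacer@(2, 1) ⇒ blocked

+y: blocked by spacer; -x: blocked by bearing; -y: clear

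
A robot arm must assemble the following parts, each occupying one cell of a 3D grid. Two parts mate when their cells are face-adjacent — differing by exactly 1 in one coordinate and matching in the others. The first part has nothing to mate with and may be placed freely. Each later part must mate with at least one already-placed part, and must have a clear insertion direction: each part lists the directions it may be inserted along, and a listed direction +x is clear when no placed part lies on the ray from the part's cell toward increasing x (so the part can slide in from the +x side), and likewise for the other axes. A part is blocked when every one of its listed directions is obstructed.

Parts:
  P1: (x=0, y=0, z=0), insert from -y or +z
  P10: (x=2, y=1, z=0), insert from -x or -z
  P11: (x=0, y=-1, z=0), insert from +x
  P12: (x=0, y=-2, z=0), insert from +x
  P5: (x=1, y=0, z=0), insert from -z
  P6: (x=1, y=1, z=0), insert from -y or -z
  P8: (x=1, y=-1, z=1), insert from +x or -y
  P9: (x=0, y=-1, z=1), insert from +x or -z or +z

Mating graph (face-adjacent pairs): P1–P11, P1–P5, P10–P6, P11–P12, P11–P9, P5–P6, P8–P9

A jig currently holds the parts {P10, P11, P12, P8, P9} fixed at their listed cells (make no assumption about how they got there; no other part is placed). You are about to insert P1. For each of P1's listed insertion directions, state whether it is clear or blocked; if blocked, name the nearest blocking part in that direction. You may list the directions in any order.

+z: clear; -y: blocked by P11

-y: nearest on ray is P11@(0, -1, 0) ⇒ blocked
+z: ray from P1(0, 0, 0) has no placed part ⇒ clear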